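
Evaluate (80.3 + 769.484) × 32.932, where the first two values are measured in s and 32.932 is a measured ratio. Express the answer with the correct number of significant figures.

2.799 × 10^4 s

80.3 s + 769.484 s = 849.784 s; the sum is limited to 1 decimal place (4 s.f.).
Carrying full precision, 849.784 × 32.932 = 27985.086688 s; 32.932 has 5 s.f., so the result keeps min(4, 5) = 4 s.f.
Rounded to 4 significant figures: 2.799 × 10^4 s.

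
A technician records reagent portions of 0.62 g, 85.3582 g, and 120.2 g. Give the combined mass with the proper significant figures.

0.62 g + 85.3582 g + 120.2 g = 206.1782 g.
Addition/subtraction keeps the fewest decimal places: 0.62 → 2 decimal places, 85.3582 → 4 decimal places, 120.2 → 1 decimal place; limit is 1.
Rounded to 1 decimal place: 206.2 g.

206.2 g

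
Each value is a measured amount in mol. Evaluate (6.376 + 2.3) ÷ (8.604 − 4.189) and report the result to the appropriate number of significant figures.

6.376 + 2.3 = 8.676, limited to 1 d.p. → 2 s.f.; 8.604 − 4.189 = 4.415, limited to 3 d.p. → 4 s.f.
Carrying full precision, 8.676 ÷ 4.415 = 1.9651189128…; keep min(2, 4) = 2 s.f.
Rounded to 2 significant figures: 2.0.

2.0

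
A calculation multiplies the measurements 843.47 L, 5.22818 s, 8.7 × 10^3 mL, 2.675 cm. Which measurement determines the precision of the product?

8.7 × 10^3 mL

843.47 L → 5 s.f.; 5.22818 s → 6 s.f.; 8.7 × 10^3 mL → 2 s.f.; 2.675 cm → 4 s.f.
The fewest is 2 significant figures, from 8.7 × 10^3 mL.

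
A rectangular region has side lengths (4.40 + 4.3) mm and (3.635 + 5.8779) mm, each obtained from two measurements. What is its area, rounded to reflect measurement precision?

4.40 + 4.3 = 8.70, limited to 1 d.p. → 2 s.f.; 3.635 + 5.8779 = 9.5129, limited to 3 d.p. → 4 s.f.
Carrying full precision, 8.70 × 9.5129 = 82.76223; keep min(2, 4) = 2 s.f.
Rounded to 2 significant figures: 83 mm².

83 mm²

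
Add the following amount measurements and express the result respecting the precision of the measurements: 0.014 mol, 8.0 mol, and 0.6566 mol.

0.014 mol + 8.0 mol + 0.6566 mol = 8.6706 mol.
Addition/subtraction keeps the fewest decimal places: 0.014 → 3 decimal places, 8.0 → 1 decimal place, 0.6566 → 4 decimal places; limit is 1.
Rounded to 1 decimal place: 8.7 mol.

8.7 mol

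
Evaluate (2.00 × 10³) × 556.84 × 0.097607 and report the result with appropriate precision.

1.09 × 10⁵

(2.00 × 10³) × 556.84 × 0.097607 = 108702.96376
Multiplication/division keeps the fewest significant figures: 2.00 × 10³ → 3 s.f., 556.84 → 5 s.f., 0.097607 → 5 s.f.; limit is 3.
Rounded to 3 significant figures: 1.09 × 10⁵.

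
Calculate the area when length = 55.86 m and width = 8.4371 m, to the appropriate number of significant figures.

area = 55.86 m × 8.4371 m = 471.296406 m².
55.86 has 4 significant figures; 8.4371 has 5.
Division/multiplication keeps the fewest: 4 significant figures.
Rounded: 471.3 m².

471.3 m²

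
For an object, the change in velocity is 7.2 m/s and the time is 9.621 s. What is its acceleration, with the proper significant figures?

0.75 m/s²

acceleration = 7.2 m/s ÷ 9.621 s = 0.748362956034… m/s².
7.2 has 2 significant figures; 9.621 has 4.
Division/multiplication keeps the fewest: 2 significant figures.
Rounded: 0.75 m/s².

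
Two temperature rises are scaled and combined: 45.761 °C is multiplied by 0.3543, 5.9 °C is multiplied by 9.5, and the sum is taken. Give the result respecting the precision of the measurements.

72 °C

45.761 × 0.3543 = 16.2131223 → 16.21 °C (4 s.f., last digit at the 10^-2 place).
5.9 × 9.5 = 56.05 → 56 °C (2 s.f., last digit at the 10^0 place).
Sum: 72.2631223 °C; keep the coarser place, 10^0.
Result: 72 °C.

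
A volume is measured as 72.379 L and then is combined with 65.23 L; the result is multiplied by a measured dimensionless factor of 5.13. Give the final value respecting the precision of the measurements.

72.379 L + 65.23 L = 137.609 L; the sum is limited to 2 decimal places (5 s.f.).
Carrying full precision, 137.609 × 5.13 = 705.93417 L; 5.13 has 3 s.f., so the result keeps min(5, 3) = 3 s.f.
Rounded to 3 significant figures: 706 L.

706 L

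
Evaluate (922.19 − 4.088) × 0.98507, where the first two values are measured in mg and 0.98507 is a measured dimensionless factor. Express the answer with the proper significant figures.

922.19 mg − 4.088 mg = 918.102 mg; the difference is limited to 2 decimal places (5 s.f.).
Carrying full precision, 918.102 × 0.98507 = 904.39473714 mg; 0.98507 has 5 s.f., so the result keeps min(5, 5) = 5 s.f.
Rounded to 5 significant figures: 904.39 mg.

904.39 mg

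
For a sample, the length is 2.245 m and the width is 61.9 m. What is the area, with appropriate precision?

area = 2.245 m × 61.9 m = 138.9655 m².
2.245 has 4 significant figures; 61.9 has 3.
Division/multiplication keeps the fewest: 3 significant figures.
Rounded: 139 m².

139 m²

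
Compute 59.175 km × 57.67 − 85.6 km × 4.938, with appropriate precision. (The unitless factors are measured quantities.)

59.175 × 57.67 = 3412.62225 → 3413 km (4 s.f., last digit at the 10^0 place).
85.6 × 4.938 = 422.6928 → 423 km (3 s.f., last digit at the 10^0 place).
Difference: 2989.92945 km; keep the coarser place, 10^0.
Result: 2.990 × 10³ km.

2.990 × 10³ km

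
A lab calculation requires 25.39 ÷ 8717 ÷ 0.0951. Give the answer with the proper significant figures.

25.39 ÷ 8717 ÷ 0.0951 = 0.0306277531352…
Multiplication/division keeps the fewest significant figures: 25.39 → 4 s.f., 8717 → 4 s.f., 0.0951 → 3 s.f.; limit is 3.
Rounded to 3 significant figures: 0.0306.

0.0306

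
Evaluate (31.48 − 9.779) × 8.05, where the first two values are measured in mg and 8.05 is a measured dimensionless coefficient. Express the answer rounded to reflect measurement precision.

31.48 mg − 9.779 mg = 21.701 mg; the difference is limited to 2 decimal places (4 s.f.).
Carrying full precision, 21.701 × 8.05 = 174.69305 mg; 8.05 has 3 s.f., so the result keeps min(4, 3) = 3 s.f.
Rounded to 3 significant figures: 175 mg.

175 mg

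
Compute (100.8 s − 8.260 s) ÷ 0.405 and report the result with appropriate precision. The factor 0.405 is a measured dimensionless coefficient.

228 s

100.8 s − 8.260 s = 92.540 s; the difference is limited to 1 decimal place (3 s.f.).
Carrying full precision, 92.540 ÷ 0.405 = 228.49382716… s; 0.405 has 3 s.f., so the result keeps min(3, 3) = 3 s.f.
Rounded to 3 significant figures: 228 s.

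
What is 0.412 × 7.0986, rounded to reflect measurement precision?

2.92

0.412 × 7.0986 = 2.9246232
Multiplication/division keeps the fewest significant figures: 0.412 → 3 s.f., 7.0986 → 5 s.f.; limit is 3.
Rounded to 3 significant figures: 2.92.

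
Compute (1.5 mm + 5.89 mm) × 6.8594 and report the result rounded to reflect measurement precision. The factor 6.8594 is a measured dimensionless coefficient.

1.5 mm + 5.89 mm = 7.39 mm; the sum is limited to 1 decimal place (2 s.f.).
Carrying full precision, 7.39 × 6.8594 = 50.690966 mm; 6.8594 has 5 s.f., so the result keeps min(2, 5) = 2 s.f.
Rounded to 2 significant figures: 51 mm.

51 mm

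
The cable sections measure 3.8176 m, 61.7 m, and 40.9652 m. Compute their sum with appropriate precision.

3.8176 m + 61.7 m + 40.9652 m = 106.4828 m.
Addition/subtraction keeps the fewest decimal places: 3.8176 → 4 decimal places, 61.7 → 1 decimal place, 40.9652 → 4 decimal places; limit is 1.
Rounded to 1 decimal place: 106.5 m.

106.5 m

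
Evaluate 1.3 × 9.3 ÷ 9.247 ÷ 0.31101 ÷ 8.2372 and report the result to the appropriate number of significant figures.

1.3 × 9.3 ÷ 9.247 ÷ 0.31101 ÷ 8.2372 = 0.510353948488…
Multiplication/division keeps the fewest significant figures: 1.3 → 2 s.f., 9.3 → 2 s.f., 9.247 → 4 s.f., 0.31101 → 5 s.f., 8.2372 → 5 s.f.; limit is 2.
Rounded to 2 significant figures: 5.1 × 10⁻¹.

5.1 × 10⁻¹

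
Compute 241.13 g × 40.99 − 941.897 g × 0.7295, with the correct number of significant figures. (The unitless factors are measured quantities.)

9197 g

241.13 × 40.99 = 9883.9187 → 9884 g (4 s.f., last digit at the 10^0 place).
941.897 × 0.7295 = 687.1138615 → 687.1 g (4 s.f., last digit at the 10^-1 place).
Difference: 9196.8048385 g; keep the coarser place, 10^0.
Result: 9197 g.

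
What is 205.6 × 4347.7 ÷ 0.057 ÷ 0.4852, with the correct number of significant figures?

3.2 × 10^7

205.6 × 4347.7 ÷ 0.057 ÷ 0.4852 = 32321166.8908…
Multiplication/division keeps the fewest significant figures: 205.6 → 4 s.f., 4347.7 → 5 s.f., 0.057 → 2 s.f., 0.4852 → 4 s.f.; limit is 2.
Rounded to 2 significant figures: 3.2 × 10^7.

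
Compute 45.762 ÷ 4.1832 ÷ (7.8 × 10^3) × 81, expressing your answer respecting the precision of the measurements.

0.11

45.762 ÷ 4.1832 ÷ (7.8 × 10^3) × 81 = 0.113602211042…
Multiplication/division keeps the fewest significant figures: 45.762 → 5 s.f., 4.1832 → 5 s.f., 7.8 × 10^3 → 2 s.f., 81 → 2 s.f.; limit is 2.
Rounded to 2 significant figures: 0.11.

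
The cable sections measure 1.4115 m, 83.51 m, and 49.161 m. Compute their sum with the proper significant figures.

1.4115 m + 83.51 m + 49.161 m = 134.0825 m.
Addition/subtraction keeps the fewest decimal places: 1.4115 → 4 decimal places, 83.51 → 2 decimal places, 49.161 → 3 decimal places; limit is 2.
Rounded to 2 decimal places: 134.08 m.

134.08 m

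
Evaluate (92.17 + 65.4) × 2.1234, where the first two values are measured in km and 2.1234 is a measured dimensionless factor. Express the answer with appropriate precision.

334.6 km

92.17 km + 65.4 km = 157.57 km; the sum is limited to 1 decimal place (4 s.f.).
Carrying full precision, 157.57 × 2.1234 = 334.584138 km; 2.1234 has 5 s.f., so the result keeps min(4, 5) = 4 s.f.
Rounded to 4 significant figures: 334.6 km.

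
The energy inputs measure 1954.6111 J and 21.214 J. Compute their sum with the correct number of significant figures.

1975.825 J

1954.6111 J + 21.214 J = 1975.8251 J.
Addition/subtraction keeps the fewest decimal places: 1954.6111 → 4 decimal places, 21.214 → 3 decimal places; limit is 3.
Rounded to 3 decimal places: 1975.825 J.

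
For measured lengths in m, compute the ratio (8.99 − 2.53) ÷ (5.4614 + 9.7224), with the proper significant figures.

0.425

8.99 − 2.53 = 6.46, limited to 2 d.p. → 3 s.f.; 5.4614 + 9.7224 = 15.1838, limited to 4 d.p. → 6 s.f.
Carrying full precision, 6.46 ÷ 15.1838 = 0.425453443802…; keep min(3, 6) = 3 s.f.
Rounded to 3 significant figures: 0.425.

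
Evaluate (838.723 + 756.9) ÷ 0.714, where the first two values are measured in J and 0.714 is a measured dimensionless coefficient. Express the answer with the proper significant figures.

2.23 × 10³ J

838.723 J + 756.9 J = 1595.623 J; the sum is limited to 1 decimal place (5 s.f.).
Carrying full precision, 1595.623 ÷ 0.714 = 2234.76610644… J; 0.714 has 3 s.f., so the result keeps min(5, 3) = 3 s.f.
Rounded to 3 significant figures: 2.23 × 10³ J.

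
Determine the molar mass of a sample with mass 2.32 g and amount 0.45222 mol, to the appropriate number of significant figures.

5.13 g/mol

molar mass = 2.32 g ÷ 0.45222 mol = 5.13024634028… g/mol.
2.32 has 3 significant figures; 0.45222 has 5.
Division/multiplication keeps the fewest: 3 significant figures.
Rounded: 5.13 g/mol.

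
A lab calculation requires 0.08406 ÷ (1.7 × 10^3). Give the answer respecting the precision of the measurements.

0.08406 ÷ (1.7 × 10^3) = 0.0000494470588235…
Multiplication/division keeps the fewest significant figures: 0.08406 → 4 s.f., 1.7 × 10^3 → 2 s.f.; limit is 2.
Rounded to 2 significant figures: 4.9 × 10^-5.

4.9 × 10^-5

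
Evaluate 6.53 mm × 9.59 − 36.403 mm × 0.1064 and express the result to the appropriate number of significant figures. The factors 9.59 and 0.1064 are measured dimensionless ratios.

6.53 × 9.59 = 62.6227 → 62.6 mm (3 s.f., last digit at the 10^-1 place).
36.403 × 0.1064 = 3.8732792 → 3.873 mm (4 s.f., last digit at the 10^-3 place).
Difference: 58.7494208 mm; keep the coarser place, 10^-1.
Result: 58.7 mm.

58.7 mm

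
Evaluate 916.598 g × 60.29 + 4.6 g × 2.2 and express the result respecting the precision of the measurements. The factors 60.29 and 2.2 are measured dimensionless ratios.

5.527 × 10⁴ g

916.598 × 60.29 = 55261.69342 → 5.526 × 10⁴ g (4 s.f., last digit at the 10^1 place).
4.6 × 2.2 = 10.12 → 1.0 × 10¹ g (2 s.f., last digit at the 10^0 place).
Sum: 55271.81342 g; keep the coarser place, 10^1.
Result: 5.527 × 10⁴ g.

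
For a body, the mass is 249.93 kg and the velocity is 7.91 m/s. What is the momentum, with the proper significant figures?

1.98 × 10³ kg·m/s

momentum = 249.93 kg × 7.91 m/s = 1976.9463 kg·m/s.
249.93 has 5 significant figures; 7.91 has 3.
Division/multiplication keeps the fewest: 3 significant figures.
Rounded: 1.98 × 10³ kg·m/s.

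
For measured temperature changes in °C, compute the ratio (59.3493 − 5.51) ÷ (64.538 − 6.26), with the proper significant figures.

59.3493 − 5.51 = 53.8393, limited to 2 d.p. → 4 s.f.; 64.538 − 6.26 = 58.278, limited to 2 d.p. → 4 s.f.
Carrying full precision, 53.8393 ÷ 58.278 = 0.923835752771…; keep min(4, 4) = 4 s.f.
Rounded to 4 significant figures: 0.9238.

0.9238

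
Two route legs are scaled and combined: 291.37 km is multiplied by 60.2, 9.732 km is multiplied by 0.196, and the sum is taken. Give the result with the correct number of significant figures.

1.75 × 10^4 km

291.37 × 60.2 = 17540.474 → 1.75 × 10^4 km (3 s.f., last digit at the 10^2 place).
9.732 × 0.196 = 1.907472 → 1.91 km (3 s.f., last digit at the 10^-2 place).
Sum: 17542.381472 km; keep the coarser place, 10^2.
Result: 1.75 × 10^4 km.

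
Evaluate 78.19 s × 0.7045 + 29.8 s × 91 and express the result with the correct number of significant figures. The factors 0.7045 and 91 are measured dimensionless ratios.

2.8 × 10³ s

78.19 × 0.7045 = 55.084855 → 55.08 s (4 s.f., last digit at the 10^-2 place).
29.8 × 91 = 2711.8 → 2.7 × 10³ s (2 s.f., last digit at the 10^2 place).
Sum: 2766.884855 s; keep the coarser place, 10^2.
Result: 2.8 × 10³ s.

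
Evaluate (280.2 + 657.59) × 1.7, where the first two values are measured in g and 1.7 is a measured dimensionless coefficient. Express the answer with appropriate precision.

1.6 × 10^3 g

280.2 g + 657.59 g = 937.79 g; the sum is limited to 1 decimal place (4 s.f.).
Carrying full precision, 937.79 × 1.7 = 1594.243 g; 1.7 has 2 s.f., so the result keeps min(4, 2) = 2 s.f.
Rounded to 2 significant figures: 1.6 × 10^3 g.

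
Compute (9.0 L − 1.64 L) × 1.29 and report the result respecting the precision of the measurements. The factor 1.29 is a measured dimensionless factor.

9.5 L

9.0 L − 1.64 L = 7.36 L; the difference is limited to 1 decimal place (2 s.f.).
Carrying full precision, 7.36 × 1.29 = 9.4944 L; 1.29 has 3 s.f., so the result keeps min(2, 3) = 2 s.f.
Rounded to 2 significant figures: 9.5 L.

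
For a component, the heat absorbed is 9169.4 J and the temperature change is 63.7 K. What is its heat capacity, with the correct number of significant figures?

144 J/K

heat capacity = 9169.4 J ÷ 63.7 K = 143.946624804… J/K.
9169.4 has 5 significant figures; 63.7 has 3.
Division/multiplication keeps the fewest: 3 significant figures.
Rounded: 144 J/K.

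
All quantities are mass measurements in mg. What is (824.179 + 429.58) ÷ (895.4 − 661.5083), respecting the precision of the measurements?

824.179 + 429.58 = 1253.759, limited to 2 d.p. → 6 s.f.; 895.4 − 661.5083 = 233.8917, limited to 1 d.p. → 4 s.f.
Carrying full precision, 1253.759 ÷ 233.8917 = 5.36042535926…; keep min(6, 4) = 4 s.f.
Rounded to 4 significant figures: 5.360.

5.360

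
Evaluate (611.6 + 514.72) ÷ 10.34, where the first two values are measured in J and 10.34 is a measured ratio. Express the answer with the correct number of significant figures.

611.6 J + 514.72 J = 1126.32 J; the sum is limited to 1 decimal place (5 s.f.).
Carrying full precision, 1126.32 ÷ 10.34 = 108.928433269… J; 10.34 has 4 s.f., so the result keeps min(5, 4) = 4 s.f.
Rounded to 4 significant figures: 108.9 J.

108.9 J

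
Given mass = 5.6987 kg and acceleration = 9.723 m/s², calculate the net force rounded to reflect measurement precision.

55.41 N

net force = 5.6987 kg × 9.723 m/s² = 55.4084601 N.
5.6987 has 5 significant figures; 9.723 has 4.
Division/multiplication keeps the fewest: 4 significant figures.
Rounded: 55.41 N.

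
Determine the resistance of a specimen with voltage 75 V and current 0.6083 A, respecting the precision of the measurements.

1.2 × 10² Ω

resistance = 75 V ÷ 0.6083 A = 123.294427092… Ω.
75 has 2 significant figures; 0.6083 has 4.
Division/multiplication keeps the fewest: 2 significant figures.
Rounded: 1.2 × 10² Ω.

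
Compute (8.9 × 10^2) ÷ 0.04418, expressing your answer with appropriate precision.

(8.9 × 10^2) ÷ 0.04418 = 20144.8619285…
Multiplication/division keeps the fewest significant figures: 8.9 × 10^2 → 2 s.f., 0.04418 → 4 s.f.; limit is 2.
Rounded to 2 significant figures: 2.0 × 10^4.

2.0 × 10^4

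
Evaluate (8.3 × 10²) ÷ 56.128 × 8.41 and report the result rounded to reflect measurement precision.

(8.3 × 10²) ÷ 56.128 × 8.41 = 124.36395382…
Multiplication/division keeps the fewest significant figures: 8.3 × 10² → 2 s.f., 56.128 → 5 s.f., 8.41 → 3 s.f.; limit is 2.
Rounded to 2 significant figures: 1.2 × 10².

1.2 × 10²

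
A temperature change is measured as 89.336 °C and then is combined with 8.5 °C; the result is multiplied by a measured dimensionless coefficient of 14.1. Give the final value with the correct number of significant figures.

89.336 °C + 8.5 °C = 97.836 °C; the sum is limited to 1 decimal place (3 s.f.).
Carrying full precision, 97.836 × 14.1 = 1379.4876 °C; 14.1 has 3 s.f., so the result keeps min(3, 3) = 3 s.f.
Rounded to 3 significant figures: 1.38 × 10³ °C.

1.38 × 10³ °C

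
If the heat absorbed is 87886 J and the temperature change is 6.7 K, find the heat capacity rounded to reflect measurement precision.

1.3 × 10⁴ J/K

heat capacity = 87886 J ÷ 6.7 K = 13117.3134328… J/K.
87886 has 5 significant figures; 6.7 has 2.
Division/multiplication keeps the fewest: 2 significant figures.
Rounded: 1.3 × 10⁴ J/K.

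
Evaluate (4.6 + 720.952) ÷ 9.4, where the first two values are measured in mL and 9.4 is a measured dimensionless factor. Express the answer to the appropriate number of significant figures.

4.6 mL + 720.952 mL = 725.552 mL; the sum is limited to 1 decimal place (4 s.f.).
Carrying full precision, 725.552 ÷ 9.4 = 77.1863829787… mL; 9.4 has 2 s.f., so the result keeps min(4, 2) = 2 s.f.
Rounded to 2 significant figures: 77 mL.

77 mL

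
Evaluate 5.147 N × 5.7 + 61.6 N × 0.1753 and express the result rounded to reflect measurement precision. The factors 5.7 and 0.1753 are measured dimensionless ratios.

40. N

5.147 × 5.7 = 29.3379 → 29 N (2 s.f., last digit at the 10^0 place).
61.6 × 0.1753 = 10.79848 → 10.8 N (3 s.f., last digit at the 10^-1 place).
Sum: 40.13638 N; keep the coarser place, 10^0.
Result: 40. N.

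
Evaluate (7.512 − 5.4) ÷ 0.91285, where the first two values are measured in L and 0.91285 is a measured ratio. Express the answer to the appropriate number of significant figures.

2.3 L

7.512 L − 5.4 L = 2.112 L; the difference is limited to 1 decimal place (2 s.f.).
Carrying full precision, 2.112 ÷ 0.91285 = 2.31363312702… L; 0.91285 has 5 s.f., so the result keeps min(2, 5) = 2 s.f.
Rounded to 2 significant figures: 2.3 L.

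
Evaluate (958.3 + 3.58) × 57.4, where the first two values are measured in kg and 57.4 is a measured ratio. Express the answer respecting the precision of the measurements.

958.3 kg + 3.58 kg = 961.88 kg; the sum is limited to 1 decimal place (4 s.f.).
Carrying full precision, 961.88 × 57.4 = 55211.912 kg; 57.4 has 3 s.f., so the result keeps min(4, 3) = 3 s.f.
Rounded to 3 significant figures: 5.52 × 10⁴ kg.

5.52 × 10⁴ kg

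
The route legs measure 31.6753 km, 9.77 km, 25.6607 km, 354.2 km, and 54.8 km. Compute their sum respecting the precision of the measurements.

31.6753 km + 9.77 km + 25.6607 km + 354.2 km + 54.8 km = 476.1060 km.
Addition/subtraction keeps the fewest decimal places: 31.6753 → 4 decimal places, 9.77 → 2 decimal places, 25.6607 → 4 decimal places, 354.2 → 1 decimal place, 54.8 → 1 decimal place; limit is 1.
Rounded to 1 decimal place: 476.1 km.

476.1 km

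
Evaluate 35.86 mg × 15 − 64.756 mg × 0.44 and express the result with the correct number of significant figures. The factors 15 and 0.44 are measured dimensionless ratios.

5.1 × 10² mg

35.86 × 15 = 537.9 → 5.4 × 10² mg (2 s.f., last digit at the 10^1 place).
64.756 × 0.44 = 28.49264 → 28 mg (2 s.f., last digit at the 10^0 place).
Difference: 509.40736 mg; keep the coarser place, 10^1.
Result: 5.1 × 10² mg.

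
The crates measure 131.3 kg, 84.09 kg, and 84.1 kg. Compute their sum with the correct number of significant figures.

131.3 kg + 84.09 kg + 84.1 kg = 299.49 kg.
Addition/subtraction keeps the fewest decimal places: 131.3 → 1 decimal place, 84.09 → 2 decimal places, 84.1 → 1 decimal place; limit is 1.
Rounded to 1 decimal place: 299.5 kg.

299.5 kg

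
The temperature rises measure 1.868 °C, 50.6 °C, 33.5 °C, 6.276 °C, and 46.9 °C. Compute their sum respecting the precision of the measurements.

1.868 °C + 50.6 °C + 33.5 °C + 6.276 °C + 46.9 °C = 139.144 °C.
Addition/subtraction keeps the fewest decimal places: 1.868 → 3 decimal places, 50.6 → 1 decimal place, 33.5 → 1 decimal place, 6.276 → 3 decimal places, 46.9 → 1 decimal place; limit is 1.
Rounded to 1 decimal place: 139.1 °C.

139.1 °C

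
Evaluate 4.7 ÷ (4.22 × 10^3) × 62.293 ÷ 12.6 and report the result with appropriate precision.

4.7 ÷ (4.22 × 10^3) × 62.293 ÷ 12.6 = 0.00550622696156…
Multiplication/division keeps the fewest significant figures: 4.7 → 2 s.f., 4.22 × 10^3 → 3 s.f., 62.293 → 5 s.f., 12.6 → 3 s.f.; limit is 2.
Rounded to 2 significant figures: 0.0055.

0.0055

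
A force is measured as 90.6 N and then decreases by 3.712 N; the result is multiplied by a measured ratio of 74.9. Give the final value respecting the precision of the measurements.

90.6 N − 3.712 N = 86.888 N; the difference is limited to 1 decimal place (3 s.f.).
Carrying full precision, 86.888 × 74.9 = 6507.9112 N; 74.9 has 3 s.f., so the result keeps min(3, 3) = 3 s.f.
Rounded to 3 significant figures: 6.51 × 10³ N.

6.51 × 10³ N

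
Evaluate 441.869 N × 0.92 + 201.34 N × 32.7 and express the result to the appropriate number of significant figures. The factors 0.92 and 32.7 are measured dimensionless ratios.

441.869 × 0.92 = 406.51948 → 4.1 × 10^2 N (2 s.f., last digit at the 10^1 place).
201.34 × 32.7 = 6583.818 → 6.58 × 10^3 N (3 s.f., last digit at the 10^1 place).
Sum: 6990.33748 N; keep the coarser place, 10^1.
Result: 6.99 × 10^3 N.

6.99 × 10^3 N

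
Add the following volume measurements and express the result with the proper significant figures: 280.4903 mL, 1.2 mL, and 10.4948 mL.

2.922 × 10² mL

280.4903 mL + 1.2 mL + 10.4948 mL = 292.1851 mL.
Addition/subtraction keeps the fewest decimal places: 280.4903 → 4 decimal places, 1.2 → 1 decimal place, 10.4948 → 4 decimal places; limit is 1.
Rounded to 1 decimal place: 2.922 × 10² mL.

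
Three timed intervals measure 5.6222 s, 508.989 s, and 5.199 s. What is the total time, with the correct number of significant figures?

5.6222 s + 508.989 s + 5.199 s = 519.8102 s.
Addition/subtraction keeps the fewest decimal places: 5.6222 → 4 decimal places, 508.989 → 3 decimal places, 5.199 → 3 decimal places; limit is 3.
Rounded to 3 decimal places: 519.810 s.

519.810 s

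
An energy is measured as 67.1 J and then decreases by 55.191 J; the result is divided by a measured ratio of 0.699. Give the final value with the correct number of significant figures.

17.0 J

67.1 J − 55.191 J = 11.909 J; the difference is limited to 1 decimal place (3 s.f.).
Carrying full precision, 11.909 ÷ 0.699 = 17.0371959943… J; 0.699 has 3 s.f., so the result keeps min(3, 3) = 3 s.f.
Rounded to 3 significant figures: 17.0 J.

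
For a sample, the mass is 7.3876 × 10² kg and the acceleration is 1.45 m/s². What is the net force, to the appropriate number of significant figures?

1.07 × 10³ N

net force = 7.3876 × 10² kg × 1.45 m/s² = 1071.202 N.
7.3876 × 10² has 5 significant figures; 1.45 has 3.
Division/multiplication keeps the fewest: 3 significant figures.
Rounded: 1.07 × 10³ N.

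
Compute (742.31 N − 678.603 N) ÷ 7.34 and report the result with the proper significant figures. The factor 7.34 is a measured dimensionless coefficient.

742.31 N − 678.603 N = 63.707 N; the difference is limited to 2 decimal places (4 s.f.).
Carrying full precision, 63.707 ÷ 7.34 = 8.67942779292… N; 7.34 has 3 s.f., so the result keeps min(4, 3) = 3 s.f.
Rounded to 3 significant figures: 8.68 N.

8.68 N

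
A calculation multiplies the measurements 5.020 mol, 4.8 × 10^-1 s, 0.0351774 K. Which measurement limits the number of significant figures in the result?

5.020 mol → 4 s.f.; 4.8 × 10^-1 s → 2 s.f.; 0.0351774 K → 6 s.f.
The fewest is 2 significant figures, from 4.8 × 10^-1 s.

4.8 × 10^-1 s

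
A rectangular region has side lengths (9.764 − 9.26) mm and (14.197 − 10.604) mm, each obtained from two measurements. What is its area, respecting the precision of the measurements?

9.764 − 9.26 = 0.504, limited to 2 d.p. → 2 s.f.; 14.197 − 10.604 = 3.593, limited to 3 d.p. → 4 s.f.
Carrying full precision, 0.504 × 3.593 = 1.810872; keep min(2, 4) = 2 s.f.
Rounded to 2 significant figures: 1.8 mm².

1.8 mm²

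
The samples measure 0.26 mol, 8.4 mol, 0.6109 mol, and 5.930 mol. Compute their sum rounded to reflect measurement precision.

0.26 mol + 8.4 mol + 0.6109 mol + 5.930 mol = 15.2009 mol.
Addition/subtraction keeps the fewest decimal places: 0.26 → 2 decimal places, 8.4 → 1 decimal place, 0.6109 → 4 decimal places, 5.930 → 3 decimal places; limit is 1.
Rounded to 1 decimal place: 15.2 mol.

15.2 mol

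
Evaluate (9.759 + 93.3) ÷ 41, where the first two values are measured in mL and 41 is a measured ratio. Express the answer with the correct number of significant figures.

2.5 mL

9.759 mL + 93.3 mL = 103.059 mL; the sum is limited to 1 decimal place (4 s.f.).
Carrying full precision, 103.059 ÷ 41 = 2.51363414634… mL; 41 has 2 s.f., so the result keeps min(4, 2) = 2 s.f.
Rounded to 2 significant figures: 2.5 mL.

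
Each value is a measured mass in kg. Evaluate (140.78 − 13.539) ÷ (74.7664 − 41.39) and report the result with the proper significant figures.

140.78 − 13.539 = 127.241, limited to 2 d.p. → 5 s.f.; 74.7664 − 41.39 = 33.3764, limited to 2 d.p. → 4 s.f.
Carrying full precision, 127.241 ÷ 33.3764 = 3.81230450258…; keep min(5, 4) = 4 s.f.
Rounded to 4 significant figures: 3.812.

3.812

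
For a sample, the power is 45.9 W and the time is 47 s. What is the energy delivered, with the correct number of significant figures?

energy delivered = 45.9 W × 47 s = 2157.3 J.
45.9 has 3 significant figures; 47 has 2.
Division/multiplication keeps the fewest: 2 significant figures.
Rounded: 2.2 × 10^3 J.

2.2 × 10^3 J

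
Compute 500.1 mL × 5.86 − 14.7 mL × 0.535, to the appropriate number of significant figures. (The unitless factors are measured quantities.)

2.92 × 10³ mL

500.1 × 5.86 = 2930.586 → 2.93 × 10³ mL (3 s.f., last digit at the 10^1 place).
14.7 × 0.535 = 7.8645 → 7.86 mL (3 s.f., last digit at the 10^-2 place).
Difference: 2922.7215 mL; keep the coarser place, 10^1.
Result: 2.92 × 10³ mL.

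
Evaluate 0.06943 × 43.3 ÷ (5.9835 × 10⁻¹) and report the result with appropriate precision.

0.06943 × 43.3 ÷ (5.9835 × 10⁻¹) = 5.02434862539…
Multiplication/division keeps the fewest significant figures: 0.06943 → 4 s.f., 43.3 → 3 s.f., 5.9835 × 10⁻¹ → 5 s.f.; limit is 3.
Rounded to 3 significant figures: 5.02.

5.02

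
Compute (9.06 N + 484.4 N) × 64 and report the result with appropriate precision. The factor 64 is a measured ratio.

3.2 × 10^4 N

9.06 N + 484.4 N = 493.46 N; the sum is limited to 1 decimal place (4 s.f.).
Carrying full precision, 493.46 × 64 = 31581.44 N; 64 has 2 s.f., so the result keeps min(4, 2) = 2 s.f.
Rounded to 2 significant figures: 3.2 × 10^4 N.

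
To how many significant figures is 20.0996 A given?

20.0996: zeros between nonzero digits are significant.

6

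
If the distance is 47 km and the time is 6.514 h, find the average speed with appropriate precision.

average speed = 47 km ÷ 6.514 h = 7.2152287381… km/h.
47 has 2 significant figures; 6.514 has 4.
Division/multiplication keeps the fewest: 2 significant figures.
Rounded: 7.2 km/h.

7.2 km/h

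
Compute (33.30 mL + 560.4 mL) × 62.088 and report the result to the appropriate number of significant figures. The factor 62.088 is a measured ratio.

33.30 mL + 560.4 mL = 593.70 mL; the sum is limited to 1 decimal place (4 s.f.).
Carrying full precision, 593.70 × 62.088 = 36861.6456 mL; 62.088 has 5 s.f., so the result keeps min(4, 5) = 4 s.f.
Rounded to 4 significant figures: 3.686 × 10⁴ mL.

3.686 × 10⁴ mL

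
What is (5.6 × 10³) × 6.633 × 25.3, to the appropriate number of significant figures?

9.4 × 10⁵

(5.6 × 10³) × 6.633 × 25.3 = 939763.44
Multiplication/division keeps the fewest significant figures: 5.6 × 10³ → 2 s.f., 6.633 → 4 s.f., 25.3 → 3 s.f.; limit is 2.
Rounded to 2 significant figures: 9.4 × 10⁵.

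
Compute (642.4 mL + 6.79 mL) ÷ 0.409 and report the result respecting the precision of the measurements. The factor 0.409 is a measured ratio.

642.4 mL + 6.79 mL = 649.19 mL; the sum is limited to 1 decimal place (4 s.f.).
Carrying full precision, 649.19 ÷ 0.409 = 1587.26161369… mL; 0.409 has 3 s.f., so the result keeps min(4, 3) = 3 s.f.
Rounded to 3 significant figures: 1.59 × 10³ mL.

1.59 × 10³ mL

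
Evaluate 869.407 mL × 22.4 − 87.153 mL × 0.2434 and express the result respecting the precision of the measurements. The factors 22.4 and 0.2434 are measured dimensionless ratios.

869.407 × 22.4 = 19474.7168 → 1.95 × 10⁴ mL (3 s.f., last digit at the 10^2 place).
87.153 × 0.2434 = 21.2130402 → 21.21 mL (4 s.f., last digit at the 10^-2 place).
Difference: 19453.5037598 mL; keep the coarser place, 10^2.
Result: 1.95 × 10⁴ mL.

1.95 × 10⁴ mL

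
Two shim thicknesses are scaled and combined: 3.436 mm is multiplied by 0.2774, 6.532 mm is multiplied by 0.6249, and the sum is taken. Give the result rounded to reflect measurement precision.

3.436 × 0.2774 = 0.9531464 → 0.9531 mm (4 s.f., last digit at the 10^-4 place).
6.532 × 0.6249 = 4.0818468 → 4.082 mm (4 s.f., last digit at the 10^-3 place).
Sum: 5.0349932 mm; keep the coarser place, 10^-3.
Result: 5.035 mm.

5.035 mm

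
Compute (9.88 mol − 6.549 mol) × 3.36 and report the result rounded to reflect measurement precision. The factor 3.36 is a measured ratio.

11.2 mol

9.88 mol − 6.549 mol = 3.331 mol; the difference is limited to 2 decimal places (3 s.f.).
Carrying full precision, 3.331 × 3.36 = 11.19216 mol; 3.36 has 3 s.f., so the result keeps min(3, 3) = 3 s.f.
Rounded to 3 significant figures: 11.2 mol.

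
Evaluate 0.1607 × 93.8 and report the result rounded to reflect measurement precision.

15.1

0.1607 × 93.8 = 15.07366
Multiplication/division keeps the fewest significant figures: 0.1607 → 4 s.f., 93.8 → 3 s.f.; limit is 3.
Rounded to 3 significant figures: 15.1.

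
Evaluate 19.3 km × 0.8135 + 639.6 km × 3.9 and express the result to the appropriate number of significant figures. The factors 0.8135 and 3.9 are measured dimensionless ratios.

19.3 × 0.8135 = 15.70055 → 15.7 km (3 s.f., last digit at the 10^-1 place).
639.6 × 3.9 = 2494.44 → 2.5 × 10^3 km (2 s.f., last digit at the 10^2 place).
Sum: 2510.14055 km; keep the coarser place, 10^2.
Result: 2.5 × 10^3 km.

2.5 × 10^3 km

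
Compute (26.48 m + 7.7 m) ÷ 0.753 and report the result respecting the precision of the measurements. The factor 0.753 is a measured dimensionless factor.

26.48 m + 7.7 m = 34.18 m; the sum is limited to 1 decimal place (3 s.f.).
Carrying full precision, 34.18 ÷ 0.753 = 45.3917662683… m; 0.753 has 3 s.f., so the result keeps min(3, 3) = 3 s.f.
Rounded to 3 significant figures: 45.4 m.

45.4 m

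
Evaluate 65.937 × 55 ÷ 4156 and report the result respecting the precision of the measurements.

65.937 × 55 ÷ 4156 = 0.87260226179…
Multiplication/division keeps the fewest significant figures: 65.937 → 5 s.f., 55 → 2 s.f., 4156 → 4 s.f.; limit is 2.
Rounded to 2 significant figures: 0.87.

0.87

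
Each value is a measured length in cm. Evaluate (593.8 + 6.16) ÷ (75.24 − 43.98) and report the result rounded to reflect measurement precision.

593.8 + 6.16 = 599.96, limited to 1 d.p. → 4 s.f.; 75.24 − 43.98 = 31.26, limited to 2 d.p. → 4 s.f.
Carrying full precision, 599.96 ÷ 31.26 = 19.1925783749…; keep min(4, 4) = 4 s.f.
Rounded to 4 significant figures: 19.19.

19.19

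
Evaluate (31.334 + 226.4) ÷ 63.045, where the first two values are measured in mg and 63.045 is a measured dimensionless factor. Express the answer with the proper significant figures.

4.088 mg

31.334 mg + 226.4 mg = 257.734 mg; the sum is limited to 1 decimal place (4 s.f.).
Carrying full precision, 257.734 ÷ 63.045 = 4.08809580458… mg; 63.045 has 5 s.f., so the result keeps min(4, 5) = 4 s.f.
Rounded to 4 significant figures: 4.088 mg.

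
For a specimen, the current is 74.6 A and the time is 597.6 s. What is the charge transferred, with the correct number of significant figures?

4.46 × 10⁴ C

charge transferred = 74.6 A × 597.6 s = 44580.96 C.
74.6 has 3 significant figures; 597.6 has 4.
Division/multiplication keeps the fewest: 3 significant figures.
Rounded: 4.46 × 10⁴ C.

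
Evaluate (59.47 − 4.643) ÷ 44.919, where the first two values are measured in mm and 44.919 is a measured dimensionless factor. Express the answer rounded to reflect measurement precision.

1.221 mm

59.47 mm − 4.643 mm = 54.827 mm; the difference is limited to 2 decimal places (4 s.f.).
Carrying full precision, 54.827 ÷ 44.919 = 1.22057481244… mm; 44.919 has 5 s.f., so the result keeps min(4, 5) = 4 s.f.
Rounded to 4 significant figures: 1.221 mm.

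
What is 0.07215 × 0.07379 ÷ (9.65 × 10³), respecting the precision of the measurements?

5.52 × 10⁻⁷

0.07215 × 0.07379 ÷ (9.65 × 10³) = 5.51704507772 × 10^-7…
Multiplication/division keeps the fewest significant figures: 0.07215 → 4 s.f., 0.07379 → 4 s.f., 9.65 × 10³ → 3 s.f.; limit is 3.
Rounded to 3 significant figures: 5.52 × 10⁻⁷.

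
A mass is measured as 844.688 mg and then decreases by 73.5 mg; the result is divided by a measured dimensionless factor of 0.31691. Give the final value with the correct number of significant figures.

2433 mg

844.688 mg − 73.5 mg = 771.188 mg; the difference is limited to 1 decimal place (4 s.f.).
Carrying full precision, 771.188 ÷ 0.31691 = 2433.46060396… mg; 0.31691 has 5 s.f., so the result keeps min(4, 5) = 4 s.f.
Rounded to 4 significant figures: 2433 mg.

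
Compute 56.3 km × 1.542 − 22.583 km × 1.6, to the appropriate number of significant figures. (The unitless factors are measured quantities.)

51 km

56.3 × 1.542 = 86.8146 → 86.8 km (3 s.f., last digit at the 10^-1 place).
22.583 × 1.6 = 36.1328 → 36 km (2 s.f., last digit at the 10^0 place).
Difference: 50.6818 km; keep the coarser place, 10^0.
Result: 51 km.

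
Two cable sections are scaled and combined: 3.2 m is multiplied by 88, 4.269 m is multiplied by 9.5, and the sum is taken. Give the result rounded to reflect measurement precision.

3.2 × 10^2 m

3.2 × 88 = 281.6 → 2.8 × 10^2 m (2 s.f., last digit at the 10^1 place).
4.269 × 9.5 = 40.5555 → 41 m (2 s.f., last digit at the 10^0 place).
Sum: 322.1555 m; keep the coarser place, 10^1.
Result: 3.2 × 10^2 m.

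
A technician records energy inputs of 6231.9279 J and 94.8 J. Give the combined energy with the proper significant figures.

6326.7 J

6231.9279 J + 94.8 J = 6326.7279 J.
Addition/subtraction keeps the fewest decimal places: 6231.9279 → 4 decimal places, 94.8 → 1 decimal place; limit is 1.
Rounded to 1 decimal place: 6326.7 J.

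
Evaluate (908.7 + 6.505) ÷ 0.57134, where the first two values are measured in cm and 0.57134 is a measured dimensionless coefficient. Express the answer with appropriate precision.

1602 cm

908.7 cm + 6.505 cm = 915.205 cm; the sum is limited to 1 decimal place (4 s.f.).
Carrying full precision, 915.205 ÷ 0.57134 = 1601.85703784… cm; 0.57134 has 5 s.f., so the result keeps min(4, 5) = 4 s.f.
Rounded to 4 significant figures: 1602 cm.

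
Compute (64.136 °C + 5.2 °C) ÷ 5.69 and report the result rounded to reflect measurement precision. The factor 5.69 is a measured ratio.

12.2 °C

64.136 °C + 5.2 °C = 69.336 °C; the sum is limited to 1 decimal place (3 s.f.).
Carrying full precision, 69.336 ÷ 5.69 = 12.1855887522… °C; 5.69 has 3 s.f., so the result keeps min(3, 3) = 3 s.f.
Rounded to 3 significant figures: 12.2 °C.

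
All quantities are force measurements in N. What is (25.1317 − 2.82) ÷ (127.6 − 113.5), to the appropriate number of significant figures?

25.1317 − 2.82 = 22.3117, limited to 2 d.p. → 4 s.f.; 127.6 − 113.5 = 14.1, limited to 1 d.p. → 3 s.f.
Carrying full precision, 22.3117 ÷ 14.1 = 1.58239007092…; keep min(4, 3) = 3 s.f.
Rounded to 3 significant figures: 1.58.

1.58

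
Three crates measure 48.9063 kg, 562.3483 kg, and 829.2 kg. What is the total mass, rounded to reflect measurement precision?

48.9063 kg + 562.3483 kg + 829.2 kg = 1440.4546 kg.
Addition/subtraction keeps the fewest decimal places: 48.9063 → 4 decimal places, 562.3483 → 4 decimal places, 829.2 → 1 decimal place; limit is 1.
Rounded to 1 decimal place: 1.4405 × 10^3 kg.

1.4405 × 10^3 kg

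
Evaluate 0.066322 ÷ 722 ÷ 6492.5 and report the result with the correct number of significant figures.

0.066322 ÷ 722 ÷ 6492.5 = 1.4148436775 × 10^-8…
Multiplication/division keeps the fewest significant figures: 0.066322 → 5 s.f., 722 → 3 s.f., 6492.5 → 5 s.f.; limit is 3.
Rounded to 3 significant figures: 1.41 × 10⁻⁸.

1.41 × 10⁻⁸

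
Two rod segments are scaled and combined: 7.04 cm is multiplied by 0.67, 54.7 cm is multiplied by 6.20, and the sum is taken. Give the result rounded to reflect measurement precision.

7.04 × 0.67 = 4.7168 → 4.7 cm (2 s.f., last digit at the 10^-1 place).
54.7 × 6.20 = 339.14 → 3.39 × 10^2 cm (3 s.f., last digit at the 10^0 place).
Sum: 343.8568 cm; keep the coarser place, 10^0.
Result: 3.44 × 10^2 cm.

3.44 × 10^2 cm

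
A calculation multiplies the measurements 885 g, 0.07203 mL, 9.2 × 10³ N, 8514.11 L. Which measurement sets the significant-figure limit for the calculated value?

9.2 × 10³ N

885 g → 3 s.f.; 0.07203 mL → 4 s.f.; 9.2 × 10³ N → 2 s.f.; 8514.11 L → 6 s.f.
The fewest is 2 significant figures, from 9.2 × 10³ N.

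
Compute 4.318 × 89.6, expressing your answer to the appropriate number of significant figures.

387

4.318 × 89.6 = 386.8928
Multiplication/division keeps the fewest significant figures: 4.318 → 4 s.f., 89.6 → 3 s.f.; limit is 3.
Rounded to 3 significant figures: 387.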